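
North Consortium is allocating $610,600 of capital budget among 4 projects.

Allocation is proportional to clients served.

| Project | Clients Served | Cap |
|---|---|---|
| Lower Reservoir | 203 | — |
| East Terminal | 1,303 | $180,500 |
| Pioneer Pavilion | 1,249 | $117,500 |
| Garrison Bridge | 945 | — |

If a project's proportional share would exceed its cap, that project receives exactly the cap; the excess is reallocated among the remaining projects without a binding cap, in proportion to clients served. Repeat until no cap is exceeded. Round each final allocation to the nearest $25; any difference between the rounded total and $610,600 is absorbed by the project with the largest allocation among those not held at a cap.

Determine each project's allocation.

Sum of clients served: 3,700.
Unconstrained shares: Lower Reservoir 33,500.49; East Terminal 215,030.22; Pioneer Pavilion 206,118.76; Garrison Bridge 155,950.54.
Cap binds for East Terminal ($180,500), Pioneer Pavilion ($117,500); balance $312,600 reallocated over remaining clients served 1,148.
Shares after redistribution: Lower Reservoir 55,276.83 → $55,275; Garrison Bridge 257,323.17 → $257,325.

Lower Reservoir: $55,275 · East Terminal: $180,500 · Pioneer Pavilion: $117,500 · Garrison Bridge: $257,325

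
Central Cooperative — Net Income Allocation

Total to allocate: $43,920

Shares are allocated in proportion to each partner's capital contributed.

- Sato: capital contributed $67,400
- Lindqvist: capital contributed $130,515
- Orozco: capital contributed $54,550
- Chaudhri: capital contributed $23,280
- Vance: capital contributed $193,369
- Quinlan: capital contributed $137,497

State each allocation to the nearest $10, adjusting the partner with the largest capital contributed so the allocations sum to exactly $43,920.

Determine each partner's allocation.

Total capital contributed = 606,611.
Proportional shares: Sato 67,400/606,611 × $43,920 = 4,879.91; Lindqvist 130,515/606,611 × $43,920 = 9,449.58; Orozco 54,550/606,611 × $43,920 = 3,949.54; Chaudhri 23,280/606,611 × $43,920 = 1,685.52; Vance 193,369/606,611 × $43,920 = 14,000.35; Quinlan 137,497/606,611 × $43,920 = 9,955.09.
Rounded to nearest $10: Sato $4,880; Lindqvist $9,450; Orozco $3,950; Chaudhri $1,690; Vance $14,000; Quinlan $9,960. Sum = $43,930.
Difference $43,920 − $43,930 = −$10 applied to largest capital contributed (Vance): Vance becomes $13,990.

Sato: $4,880 · Lindqvist: $9,450 · Orozco: $3,950 · Chaudhri: $1,690 · Vance: $13,990 · Quinlan: $9,960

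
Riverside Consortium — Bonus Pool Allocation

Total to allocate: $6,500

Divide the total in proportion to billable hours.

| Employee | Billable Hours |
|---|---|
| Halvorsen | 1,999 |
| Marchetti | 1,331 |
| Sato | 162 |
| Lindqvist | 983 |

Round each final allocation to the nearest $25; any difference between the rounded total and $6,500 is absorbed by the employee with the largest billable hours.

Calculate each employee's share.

Combined billable hours = 4,475.
Raw shares: Halvorsen 1,999/4,475 × $6,500 = 2,903.58; Marchetti 1,331/4,475 × $6,500 = 1,933.30; Sato 162/4,475 × $6,500 = 235.31; Lindqvist 983/4,475 × $6,500 = 1,427.82.
Rounded to nearest $25: Halvorsen $2,900; Marchetti $1,925; Sato $225; Lindqvist $1,425. Sum = $6,475.
Difference $6,500 − $6,475 = +$25 applied to largest billable hours (Halvorsen): Halvorsen becomes $2,925.

Halvorsen: $2,925 | Marchetti: $1,925 | Sato: $225 | Lindqvist: $1,425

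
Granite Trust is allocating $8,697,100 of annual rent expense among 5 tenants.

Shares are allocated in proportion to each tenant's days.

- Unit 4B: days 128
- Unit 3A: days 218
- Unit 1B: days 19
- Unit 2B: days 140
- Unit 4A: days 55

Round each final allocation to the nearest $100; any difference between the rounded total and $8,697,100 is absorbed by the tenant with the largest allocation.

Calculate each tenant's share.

Days total: 560.
Proportional shares: Unit 4B 128/560 × $8,697,100 = 1,987,908.57; Unit 3A 218/560 × $8,697,100 = 3,385,656.79; Unit 1B 19/560 × $8,697,100 = 295,080.18; Unit 2B 140/560 × $8,697,100 = 2,174,275.00; Unit 4A 55/560 × $8,697,100 = 854,179.46.
At nearest $100: Unit 4B $1,987,900; Unit 3A $3,385,700; Unit 1B $295,100; Unit 2B $2,174,300; Unit 4A $854,200. Sum = $8,697,200.
Difference $8,697,100 − $8,697,200 = −$100 applied to largest allocation (Unit 3A): Unit 3A becomes $3,385,600.

Unit 4B: $1,987,900 | Unit 3A: $3,385,600 | Unit 1B: $295,100 | Unit 2B: $2,174,300 | Unit 4A: $854,200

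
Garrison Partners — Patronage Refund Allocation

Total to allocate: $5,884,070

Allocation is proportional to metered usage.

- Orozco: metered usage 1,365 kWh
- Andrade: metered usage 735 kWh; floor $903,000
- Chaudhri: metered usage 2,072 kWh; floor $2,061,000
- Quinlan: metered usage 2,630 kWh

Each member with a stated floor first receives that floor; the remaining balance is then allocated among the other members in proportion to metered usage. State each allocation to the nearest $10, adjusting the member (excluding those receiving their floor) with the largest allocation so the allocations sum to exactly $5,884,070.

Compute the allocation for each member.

Orozco: $997,720 · Andrade: $903,000 · Chaudhri: $2,061,000 · Quinlan: $1,922,350

Fund the minimums — Andrade $903,000; Chaudhri $2,061,000. Remaining pool $2,920,070.
Remaining pool split over remaining metered usage 3,995: Orozco 997,721.04 → $997,720; Quinlan 1,922,348.96 → $1,922,350.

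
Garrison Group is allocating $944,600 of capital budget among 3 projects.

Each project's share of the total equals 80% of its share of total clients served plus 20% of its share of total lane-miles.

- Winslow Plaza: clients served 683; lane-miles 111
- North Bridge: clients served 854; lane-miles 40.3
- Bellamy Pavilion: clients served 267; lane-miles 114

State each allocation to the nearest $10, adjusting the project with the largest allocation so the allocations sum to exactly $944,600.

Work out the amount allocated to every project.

Clients served total 1,804; lane-miles total 265.3.
Blended shares (80% clients served + 20% lane-miles): Winslow Plaza 0.3866; North Bridge 0.4091; Bellamy Pavilion 0.2043.
Raw shares: Winslow Plaza 365,145.84; North Bridge 386,430.83; Bellamy Pavilion 193,023.34.
At nearest $10: Winslow Plaza $365,150; North Bridge $386,430; Bellamy Pavilion $193,020. Sum = $944,600.
No rounding difference to absorb.

Winslow Plaza: $365,150 · North Bridge: $386,430 · Bellamy Pavilion: $193,020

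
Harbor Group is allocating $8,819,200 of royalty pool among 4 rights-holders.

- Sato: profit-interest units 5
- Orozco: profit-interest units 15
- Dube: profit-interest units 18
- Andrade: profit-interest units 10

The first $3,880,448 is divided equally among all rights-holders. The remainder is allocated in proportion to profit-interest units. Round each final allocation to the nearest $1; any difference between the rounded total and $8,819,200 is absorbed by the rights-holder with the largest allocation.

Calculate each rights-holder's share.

Sato: $1,484,565 | Orozco: $2,513,472 | Dube: $2,822,144 | Andrade: $1,999,019

Equal tier: $3,880,448 ÷ 4 = $970,112 apiece.
Remainder $4,938,752 by profit-interest units (total 48): Sato 514,453.33 → $514,453; Orozco 1,543,360.00 → $1,543,360; Dube 1,852,032.00 → $1,852,032; Andrade 1,028,906.67 → $1,028,907.
Totals: Sato $970,112 + $514,453 = $1,484,565; Orozco $970,112 + $1,543,360 = $2,513,472; Dube $970,112 + $1,852,032 = $2,822,144; Andrade $970,112 + $1,028,907 = $1,999,019.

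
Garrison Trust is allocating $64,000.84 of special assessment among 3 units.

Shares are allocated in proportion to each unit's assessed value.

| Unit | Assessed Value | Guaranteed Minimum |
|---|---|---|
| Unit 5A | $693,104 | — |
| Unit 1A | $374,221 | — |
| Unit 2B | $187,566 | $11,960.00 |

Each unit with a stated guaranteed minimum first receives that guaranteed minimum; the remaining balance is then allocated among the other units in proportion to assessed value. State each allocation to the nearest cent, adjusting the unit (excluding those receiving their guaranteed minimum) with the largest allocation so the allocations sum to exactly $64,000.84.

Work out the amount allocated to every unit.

Unit 5A: $33,794.50; Unit 1A: $18,246.34; Unit 2B: $11,960.00

Guaranteed amounts: Unit 2B $11,960.00. Remaining pool $52,040.84.
Remaining pool split over remaining assessed value 1,067,325: Unit 5A 33,794.4997 → $33,794.50; Unit 1A 18,246.3403 → $18,246.34.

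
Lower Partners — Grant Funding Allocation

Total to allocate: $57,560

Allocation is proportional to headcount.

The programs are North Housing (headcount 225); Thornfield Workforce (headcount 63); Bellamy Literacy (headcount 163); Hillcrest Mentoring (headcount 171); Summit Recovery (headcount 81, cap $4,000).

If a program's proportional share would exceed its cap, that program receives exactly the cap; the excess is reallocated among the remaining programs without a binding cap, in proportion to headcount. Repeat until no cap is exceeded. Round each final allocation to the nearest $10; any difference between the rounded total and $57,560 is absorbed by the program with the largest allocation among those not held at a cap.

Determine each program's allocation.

North Housing: $19,380; Thornfield Workforce: $5,420; Bellamy Literacy: $14,040; Hillcrest Mentoring: $14,720; Summit Recovery: $4,000

Sum of headcount: 703.
Pro-rata shares before constraints: North Housing 18,422.48; Thornfield Workforce 5,158.29; Bellamy Literacy 13,346.06; Hillcrest Mentoring 14,001.08; Summit Recovery 6,632.09.
Held at cap: Summit Recovery ($4,000); residual $53,560 reallocated over remaining headcount 622.
Shares after redistribution: North Housing 19,374.60 → $19,370; Thornfield Workforce 5,424.89 → $5,420; Bellamy Literacy 14,035.82 → $14,040; Hillcrest Mentoring 14,724.69 → $14,720.
Rounding difference +$10 applied to North Housing → $19,380.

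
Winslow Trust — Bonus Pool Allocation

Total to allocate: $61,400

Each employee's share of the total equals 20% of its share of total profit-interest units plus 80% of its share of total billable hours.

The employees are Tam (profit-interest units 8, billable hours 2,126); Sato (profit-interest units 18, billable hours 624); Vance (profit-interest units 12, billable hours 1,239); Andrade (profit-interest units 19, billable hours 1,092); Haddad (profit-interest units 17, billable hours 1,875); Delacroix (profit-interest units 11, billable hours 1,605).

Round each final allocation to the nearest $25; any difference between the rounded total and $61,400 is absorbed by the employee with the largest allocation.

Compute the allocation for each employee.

Tam: $13,350 | Sato: $6,175 | Vance: $8,850 | Andrade: $9,000 | Haddad: $13,225 | Delacroix: $10,800

Totals — profit-interest units 85, billable hours 8,561.
Blended shares (20% profit-interest units + 80% billable hours): Tam 0.2175; Sato 0.1007; Vance 0.1440; Andrade 0.1468; Haddad 0.2152; Delacroix 0.1759.
Pro-rata amounts: Tam 13,354.00; Sato 6,180.76; Vance 8,842.59; Andrade 9,010.45; Haddad 13,214.09; Delacroix 10,798.10.
Rounded to nearest $25: Tam $13,350; Sato $6,175; Vance $8,850; Andrade $9,000; Haddad $13,225; Delacroix $10,800. Sum = $61,400.
Sum already equals the total — no adjustment.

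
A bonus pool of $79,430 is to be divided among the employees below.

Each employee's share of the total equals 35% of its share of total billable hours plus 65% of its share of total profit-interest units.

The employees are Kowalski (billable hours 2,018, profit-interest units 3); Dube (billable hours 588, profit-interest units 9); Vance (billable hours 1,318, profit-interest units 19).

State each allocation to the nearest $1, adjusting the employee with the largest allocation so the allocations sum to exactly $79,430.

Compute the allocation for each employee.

Kowalski: $19,293 · Dube: $19,155 · Vance: $40,982

Billable hours total 3,924; profit-interest units total 31.
Combined weights (35% billable hours + 65% profit-interest units): Kowalski 0.2429; Dube 0.2412; Vance 0.5159.
Proportional shares: Kowalski 19,293.40; Dube 19,155.03; Vance 40,981.57.
At nearest $1: Kowalski $19,293; Dube $19,155; Vance $40,982. Sum = $79,430.
No rounding difference to absorb.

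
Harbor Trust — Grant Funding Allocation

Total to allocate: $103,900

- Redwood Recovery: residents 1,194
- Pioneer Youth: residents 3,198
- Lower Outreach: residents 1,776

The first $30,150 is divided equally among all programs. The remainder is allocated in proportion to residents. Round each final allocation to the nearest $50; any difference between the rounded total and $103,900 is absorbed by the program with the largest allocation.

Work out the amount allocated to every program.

$30,150 shared equally gives $10,050 per program.
Remainder $73,750 by residents (total 6,168): Redwood Recovery 14,276.51 → $14,300; Pioneer Youth 38,238.08 → $38,250; Lower Outreach 21,235.41 → $21,250.
Rounding difference −$50 on remainder applied to Pioneer Youth.
Totals: Redwood Recovery $10,050 + $14,300 = $24,350; Pioneer Youth $10,050 + $38,200 = $48,250; Lower Outreach $10,050 + $21,250 = $31,300.

Redwood Recovery: $24,350; Pioneer Youth: $48,250; Lower Outreach: $31,300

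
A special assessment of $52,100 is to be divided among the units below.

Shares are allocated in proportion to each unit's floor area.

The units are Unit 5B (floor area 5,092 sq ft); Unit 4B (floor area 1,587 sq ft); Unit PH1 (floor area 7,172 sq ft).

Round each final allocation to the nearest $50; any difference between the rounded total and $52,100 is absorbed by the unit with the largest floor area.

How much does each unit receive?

Unit 5B: $19,150; Unit 4B: $5,950; Unit PH1: $27,000

Floor area total: 5,092 + 1,587 + 7,172 = 13,851.
Proportional shares: Unit 5B 19,153.36; Unit 4B 5,969.44; Unit PH1 26,977.20.
Rounded to nearest $50: Unit 5B $19,150; Unit 4B $5,950; Unit PH1 $27,000. Sum = $52,100.
No rounding difference to absorb.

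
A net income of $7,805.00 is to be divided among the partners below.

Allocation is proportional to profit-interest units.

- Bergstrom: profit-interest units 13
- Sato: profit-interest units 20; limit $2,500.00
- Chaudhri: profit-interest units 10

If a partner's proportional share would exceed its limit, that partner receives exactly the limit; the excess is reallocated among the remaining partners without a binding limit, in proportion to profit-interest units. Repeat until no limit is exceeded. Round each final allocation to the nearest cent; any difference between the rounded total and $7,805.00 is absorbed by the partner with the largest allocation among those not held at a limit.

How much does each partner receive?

Total profit-interest units = 43.
Unconstrained shares: Bergstrom 2,359.6512; Sato 3,630.2326; Chaudhri 1,815.1163.
Capped: Sato ($2,500.00); remaining pool $5,305.00 reallocated over remaining profit-interest units 23.
Redistributed shares: Bergstrom 2,998.4783 → $2,998.48; Chaudhri 2,306.5217 → $2,306.52.

Bergstrom: $2,998.48; Sato: $2,500.00; Chaudhri: $2,306.52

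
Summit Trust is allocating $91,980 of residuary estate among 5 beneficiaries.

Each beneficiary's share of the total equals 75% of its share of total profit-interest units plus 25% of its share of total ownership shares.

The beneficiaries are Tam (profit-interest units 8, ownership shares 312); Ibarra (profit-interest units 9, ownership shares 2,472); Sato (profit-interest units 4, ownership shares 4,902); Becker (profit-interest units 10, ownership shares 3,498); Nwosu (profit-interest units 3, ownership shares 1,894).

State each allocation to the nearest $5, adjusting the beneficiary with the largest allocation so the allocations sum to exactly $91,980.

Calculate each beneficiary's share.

Tam: $16,780 · Ibarra: $22,605 · Sato: $16,735 · Becker: $26,445 · Nwosu: $9,415

Profit-interest units total 34; ownership shares total 13,078.
Blended shares (75% profit-interest units + 25% ownership shares): Tam 0.1824; Ibarra 0.2458; Sato 0.1819; Becker 0.2875; Nwosu 0.1024.
Pro-rata amounts: Tam 16,780.35; Ibarra 22,607.24; Sato 16,735.05; Becker 26,440.23; Nwosu 9,417.13.
At nearest $5: Tam $16,780; Ibarra $22,605; Sato $16,735; Becker $26,440; Nwosu $9,415. Sum = $91,975.
Difference $91,980 − $91,975 = +$5 applied to largest allocation (Becker): Becker becomes $26,445.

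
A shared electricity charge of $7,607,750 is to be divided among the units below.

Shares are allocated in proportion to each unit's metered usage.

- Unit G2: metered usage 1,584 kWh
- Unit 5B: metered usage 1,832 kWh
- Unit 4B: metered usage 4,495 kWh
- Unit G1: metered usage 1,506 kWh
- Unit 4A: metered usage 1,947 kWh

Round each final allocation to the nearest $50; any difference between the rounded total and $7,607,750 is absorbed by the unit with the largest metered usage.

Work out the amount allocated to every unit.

Unit G2: $1,060,450; Unit 5B: $1,226,450; Unit 4B: $3,009,200; Unit G1: $1,008,200; Unit 4A: $1,303,450

Total metered usage = 11,364.
Raw shares: Unit G2 1,584/11,364 × $7,607,750 = 1,060,425.55; Unit 5B 1,832/11,364 × $7,607,750 = 1,226,451.78; Unit 4B 4,495/11,364 × $7,607,750 = 3,009,225.29; Unit G1 1,506/11,364 × $7,607,750 = 1,008,207.63; Unit 4A 1,947/11,364 × $7,607,750 = 1,303,439.74.
Rounded to nearest $50: Unit G2 $1,060,450; Unit 5B $1,226,450; Unit 4B $3,009,250; Unit G1 $1,008,200; Unit 4A $1,303,450. Sum = $7,607,800.
Difference $7,607,750 − $7,607,800 = −$50 applied to largest metered usage (Unit 4B): Unit 4B becomes $3,009,200.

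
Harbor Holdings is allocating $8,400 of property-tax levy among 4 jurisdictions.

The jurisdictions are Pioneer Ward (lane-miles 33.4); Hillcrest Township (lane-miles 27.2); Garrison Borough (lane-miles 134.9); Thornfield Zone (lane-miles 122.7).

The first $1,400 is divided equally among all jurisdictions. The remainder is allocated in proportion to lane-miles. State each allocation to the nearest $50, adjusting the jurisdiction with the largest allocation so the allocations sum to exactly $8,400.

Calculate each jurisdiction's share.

First tranche $1,400 split equally: $350 each.
Remainder $7,000 by lane-miles (total 318.2): Pioneer Ward 734.76 → $750; Hillcrest Township 598.37 → $600; Garrison Borough 2,967.63 → $2,950; Thornfield Zone 2,699.25 → $2,700.
Totals: Pioneer Ward $350 + $750 = $1,100; Hillcrest Township $350 + $600 = $950; Garrison Borough $350 + $2,950 = $3,300; Thornfield Zone $350 + $2,700 = $3,050.

Pioneer Ward: $1,100 | Hillcrest Township: $950 | Garrison Borough: $3,300 | Thornfield Zone: $3,050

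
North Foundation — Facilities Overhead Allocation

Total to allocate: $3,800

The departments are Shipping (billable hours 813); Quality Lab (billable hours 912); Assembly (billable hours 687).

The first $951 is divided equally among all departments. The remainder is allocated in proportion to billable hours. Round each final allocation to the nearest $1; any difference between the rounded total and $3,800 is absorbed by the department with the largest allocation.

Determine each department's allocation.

Shipping: $1,277; Quality Lab: $1,395; Assembly: $1,128

Equal tier: $951 ÷ 3 = $317 apiece.
Remainder $2,849 by billable hours (total 2,412): Shipping 960.30 → $960; Quality Lab 1,077.23 → $1,077; Assembly 811.47 → $811.
Rounding difference +$1 on remainder applied to Quality Lab.
Totals: Shipping $317 + $960 = $1,277; Quality Lab $317 + $1,078 = $1,395; Assembly $317 + $811 = $1,128.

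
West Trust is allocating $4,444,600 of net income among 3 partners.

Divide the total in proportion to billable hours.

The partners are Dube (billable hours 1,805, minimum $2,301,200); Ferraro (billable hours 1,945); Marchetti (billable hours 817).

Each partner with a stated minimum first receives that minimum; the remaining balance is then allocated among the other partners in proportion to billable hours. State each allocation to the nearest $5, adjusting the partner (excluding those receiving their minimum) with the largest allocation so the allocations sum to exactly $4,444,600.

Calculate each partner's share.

Fund the minimums — Dube $2,301,200. Remaining pool $2,143,400.
Remaining pool split over remaining billable hours 2,762: Ferraro 1,509,381.97 → $1,509,380; Marchetti 634,018.03 → $634,020.

Dube: $2,301,200 | Ferraro: $1,509,380 | Marchetti: $634,020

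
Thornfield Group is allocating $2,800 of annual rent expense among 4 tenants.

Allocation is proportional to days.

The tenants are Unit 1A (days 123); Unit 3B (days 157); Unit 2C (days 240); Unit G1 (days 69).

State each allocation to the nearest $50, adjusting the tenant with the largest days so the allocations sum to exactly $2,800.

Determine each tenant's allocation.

Combined days = 589.
Pro-rata amounts: Unit 1A 123/589 × $2,800 = 584.72; Unit 3B 157/589 × $2,800 = 746.35; Unit 2C 240/589 × $2,800 = 1,140.92; Unit G1 69/589 × $2,800 = 328.01.
After rounding ($50): Unit 1A $600; Unit 3B $750; Unit 2C $1,150; Unit G1 $350. Sum = $2,850.
Difference $2,800 − $2,850 = −$50 applied to largest days (Unit 2C): Unit 2C becomes $1,100.

Unit 1A: $600 | Unit 3B: $750 | Unit 2C: $1,100 | Unit G1: $350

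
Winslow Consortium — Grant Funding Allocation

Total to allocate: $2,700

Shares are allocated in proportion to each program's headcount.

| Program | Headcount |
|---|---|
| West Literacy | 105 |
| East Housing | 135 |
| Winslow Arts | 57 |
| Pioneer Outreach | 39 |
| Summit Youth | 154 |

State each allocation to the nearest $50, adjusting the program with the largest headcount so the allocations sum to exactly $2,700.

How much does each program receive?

West Literacy: $600 | East Housing: $750 | Winslow Arts: $300 | Pioneer Outreach: $200 | Summit Youth: $850

Sum of headcount: 105 + 135 + 57 + 39 + 154 = 490.
Proportional shares: West Literacy 578.57; East Housing 743.88; Winslow Arts 314.08; Pioneer Outreach 214.90; Summit Youth 848.57.
After rounding ($50): West Literacy $600; East Housing $750; Winslow Arts $300; Pioneer Outreach $200; Summit Youth $850. Sum = $2,700.
Rounded total matches; no reconciliation needed.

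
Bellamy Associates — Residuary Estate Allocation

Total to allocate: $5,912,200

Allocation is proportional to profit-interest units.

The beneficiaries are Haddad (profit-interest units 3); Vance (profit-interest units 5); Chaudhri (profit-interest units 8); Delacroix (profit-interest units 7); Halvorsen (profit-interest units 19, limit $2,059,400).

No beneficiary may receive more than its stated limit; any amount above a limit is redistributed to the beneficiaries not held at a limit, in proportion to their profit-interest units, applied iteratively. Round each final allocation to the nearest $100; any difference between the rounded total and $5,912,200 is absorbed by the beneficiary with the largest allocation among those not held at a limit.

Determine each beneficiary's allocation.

Combined profit-interest units = 42.
Unconstrained shares: Haddad 422,300.00; Vance 703,833.33; Chaudhri 1,126,133.33; Delacroix 985,366.67; Halvorsen 2,674,566.67.
Capped: Halvorsen ($2,059,400); residual $3,852,800 reallocated over remaining profit-interest units 23.
Redistributed shares: Haddad 502,539.13 → $502,500; Vance 837,565.22 → $837,600; Chaudhri 1,340,104.35 → $1,340,100; Delacroix 1,172,591.30 → $1,172,600.

Haddad: $502,500; Vance: $837,600; Chaudhri: $1,340,100; Delacroix: $1,172,600; Halvorsen: $2,059,400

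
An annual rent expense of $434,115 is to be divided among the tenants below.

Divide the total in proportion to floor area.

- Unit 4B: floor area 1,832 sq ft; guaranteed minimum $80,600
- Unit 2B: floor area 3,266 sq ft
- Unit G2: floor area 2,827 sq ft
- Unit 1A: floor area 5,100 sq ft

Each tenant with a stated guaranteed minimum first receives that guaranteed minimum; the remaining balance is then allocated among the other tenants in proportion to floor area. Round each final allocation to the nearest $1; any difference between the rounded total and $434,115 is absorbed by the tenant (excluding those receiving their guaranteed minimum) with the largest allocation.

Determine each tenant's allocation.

Unit 4B: $80,600; Unit 2B: $103,152; Unit G2: $89,287; Unit 1A: $161,076

Guaranteed amounts: Unit 4B $80,600. Remaining pool $353,515.
Remaining pool split over remaining floor area 11,193: Unit 2B 103,151.97 → $103,152; Unit G2 89,286.78 → $89,287; Unit 1A 161,076.25 → $161,076.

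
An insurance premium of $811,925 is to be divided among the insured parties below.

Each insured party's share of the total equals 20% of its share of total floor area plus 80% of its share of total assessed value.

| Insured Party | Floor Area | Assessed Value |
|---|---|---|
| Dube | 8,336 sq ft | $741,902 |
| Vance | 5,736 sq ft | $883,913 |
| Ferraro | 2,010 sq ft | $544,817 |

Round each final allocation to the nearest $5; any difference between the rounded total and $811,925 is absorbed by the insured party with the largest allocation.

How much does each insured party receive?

Dube: $306,180 | Vance: $322,420 | Ferraro: $183,325

Floor area total 16,082; assessed value total 2,170,632.
Blended shares (20% floor area + 80% assessed value): Dube 0.3771; Vance 0.3971; Ferraro 0.2258.
Pro-rata amounts: Dube 306,177.99; Vance 322,420.35; Ferraro 183,326.66.
At nearest $5: Dube $306,180; Vance $322,420; Ferraro $183,325. Sum = $811,925.
Sum already equals the total — no adjustment.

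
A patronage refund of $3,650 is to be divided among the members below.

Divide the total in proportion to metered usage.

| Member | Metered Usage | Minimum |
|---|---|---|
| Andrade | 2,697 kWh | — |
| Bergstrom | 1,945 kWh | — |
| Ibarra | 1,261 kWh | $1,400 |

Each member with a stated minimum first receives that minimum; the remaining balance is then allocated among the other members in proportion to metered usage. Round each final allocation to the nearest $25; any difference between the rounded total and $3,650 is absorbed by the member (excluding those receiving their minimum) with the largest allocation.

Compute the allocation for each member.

Andrade: $1,300 | Bergstrom: $950 | Ibarra: $1,400

Guaranteed amounts: Ibarra $1,400. Residual $2,250.
Residual split over remaining metered usage 4,642: Andrade 1,307.25 → $1,300; Bergstrom 942.75 → $950.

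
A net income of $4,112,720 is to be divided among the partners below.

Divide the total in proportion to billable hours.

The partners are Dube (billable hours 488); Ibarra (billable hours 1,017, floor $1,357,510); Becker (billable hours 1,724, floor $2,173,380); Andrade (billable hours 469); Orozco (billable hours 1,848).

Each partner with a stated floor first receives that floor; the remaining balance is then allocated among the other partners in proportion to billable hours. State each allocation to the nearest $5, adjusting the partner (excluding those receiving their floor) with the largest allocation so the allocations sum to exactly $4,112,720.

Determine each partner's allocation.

Dube: $101,225 | Ibarra: $1,357,510 | Becker: $2,173,380 | Andrade: $97,285 | Orozco: $383,320

Fund the minimums — Ibarra $1,357,510; Becker $2,173,380. Residual $581,830.
Residual split over remaining billable hours 2,805: Dube 101,223.90 → $101,225; Andrade 97,282.81 → $97,285; Orozco 383,323.29 → $383,325.
Rounding difference −$5 applied to Orozco → $383,320.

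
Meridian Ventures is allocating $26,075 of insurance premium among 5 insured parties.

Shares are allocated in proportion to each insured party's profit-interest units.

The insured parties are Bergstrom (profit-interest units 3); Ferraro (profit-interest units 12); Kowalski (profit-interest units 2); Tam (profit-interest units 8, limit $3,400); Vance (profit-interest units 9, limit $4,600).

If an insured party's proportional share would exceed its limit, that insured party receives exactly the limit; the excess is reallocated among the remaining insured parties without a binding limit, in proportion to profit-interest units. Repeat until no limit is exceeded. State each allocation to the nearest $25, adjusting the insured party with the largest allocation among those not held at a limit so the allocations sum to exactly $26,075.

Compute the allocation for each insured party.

Bergstrom: $3,200; Ferraro: $12,750; Kowalski: $2,125; Tam: $3,400; Vance: $4,600

Profit-interest units total: 34.
Proportional shares (ignoring caps): Bergstrom 2,300.74; Ferraro 9,202.94; Kowalski 1,533.82; Tam 6,135.29; Vance 6,902.21.
Held at cap: Tam ($3,400), Vance ($4,600); remaining pool $18,075 reallocated over remaining profit-interest units 17.
Redistributed shares: Bergstrom 3,189.71 → $3,200; Ferraro 12,758.82 → $12,750; Kowalski 2,126.47 → $2,125.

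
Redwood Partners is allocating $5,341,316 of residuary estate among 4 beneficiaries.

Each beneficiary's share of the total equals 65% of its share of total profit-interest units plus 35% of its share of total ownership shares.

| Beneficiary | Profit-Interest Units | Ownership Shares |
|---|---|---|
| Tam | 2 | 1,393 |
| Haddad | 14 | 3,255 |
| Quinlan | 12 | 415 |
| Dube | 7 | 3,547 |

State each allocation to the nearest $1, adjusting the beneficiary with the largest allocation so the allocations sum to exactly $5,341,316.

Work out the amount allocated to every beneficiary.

Tam: $500,849 | Haddad: $2,095,490 | Quinlan: $1,280,458 | Dube: $1,464,519

Totals — profit-interest units 35, ownership shares 8,610.
Composite weights (65% profit-interest units + 35% ownership shares): Tam 0.0938; Haddad 0.3923; Quinlan 0.2397; Dube 0.2742.
Pro-rata amounts: Tam 500,849.18; Haddad 2,095,489.46; Quinlan 1,280,457.99; Dube 1,464,519.37.
At nearest $1: Tam $500,849; Haddad $2,095,489; Quinlan $1,280,458; Dube $1,464,519. Sum = $5,341,315.
Difference $5,341,316 − $5,341,315 = +$1 applied to largest allocation (Haddad): Haddad becomes $2,095,490.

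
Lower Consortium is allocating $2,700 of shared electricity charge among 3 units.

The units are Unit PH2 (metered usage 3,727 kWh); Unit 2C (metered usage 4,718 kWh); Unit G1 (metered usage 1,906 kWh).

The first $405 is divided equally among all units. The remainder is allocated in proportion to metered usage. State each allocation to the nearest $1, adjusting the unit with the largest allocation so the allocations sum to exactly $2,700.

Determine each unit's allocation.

Equal tier: $405 ÷ 3 = $135 apiece.
Remainder $2,295 by metered usage (total 10,351): Unit PH2 826.34 → $826; Unit 2C 1,046.06 → $1,046; Unit G1 422.59 → $423.
Totals: Unit PH2 $135 + $826 = $961; Unit 2C $135 + $1,046 = $1,181; Unit G1 $135 + $423 = $558.

Unit PH2: $961 | Unit 2C: $1,181 | Unit G1: $558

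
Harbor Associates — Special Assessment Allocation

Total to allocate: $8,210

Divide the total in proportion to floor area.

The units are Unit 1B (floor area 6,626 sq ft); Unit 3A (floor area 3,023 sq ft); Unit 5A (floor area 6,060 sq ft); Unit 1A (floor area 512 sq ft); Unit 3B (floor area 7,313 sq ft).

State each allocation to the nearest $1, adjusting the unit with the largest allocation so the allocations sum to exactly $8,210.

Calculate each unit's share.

Sum of floor area: 23,534.
Unrounded shares: Unit 1B 6,626/23,534 × $8,210 = 2,311.53; Unit 3A 3,023/23,534 × $8,210 = 1,054.59; Unit 5A 6,060/23,534 × $8,210 = 2,114.07; Unit 1A 512/23,534 × $8,210 = 178.61; Unit 3B 7,313/23,534 × $8,210 = 2,551.19.
Rounded to nearest $1: Unit 1B $2,312; Unit 3A $1,055; Unit 5A $2,114; Unit 1A $179; Unit 3B $2,551. Sum = $8,211.
Difference $8,210 − $8,211 = −$1 applied to largest allocation (Unit 3B): Unit 3B becomes $2,550.

Unit 1B: $2,312 · Unit 3A: $1,055 · Unit 5A: $2,114 · Unit 1A: $179 · Unit 3B: $2,550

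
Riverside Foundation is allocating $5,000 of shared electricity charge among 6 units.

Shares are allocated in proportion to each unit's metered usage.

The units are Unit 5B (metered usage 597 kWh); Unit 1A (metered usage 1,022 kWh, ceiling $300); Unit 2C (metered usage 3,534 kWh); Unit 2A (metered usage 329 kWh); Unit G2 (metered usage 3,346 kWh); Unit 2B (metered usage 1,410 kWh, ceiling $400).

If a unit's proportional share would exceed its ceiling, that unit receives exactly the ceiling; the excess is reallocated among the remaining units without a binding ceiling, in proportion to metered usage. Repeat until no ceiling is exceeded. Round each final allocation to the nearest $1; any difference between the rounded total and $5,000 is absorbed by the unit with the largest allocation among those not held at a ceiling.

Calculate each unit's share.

Unit 5B: $329; Unit 1A: $300; Unit 2C: $1,947; Unit 2A: $181; Unit G2: $1,843; Unit 2B: $400

Combined metered usage = 10,238.
Pro-rata shares before constraints: Unit 5B 291.56; Unit 1A 499.12; Unit 2C 1,725.92; Unit 2A 160.68; Unit G2 1,634.11; Unit 2B 688.61.
Held at cap: Unit 1A ($300), Unit 2B ($400); remaining pool $4,300 reallocated over remaining metered usage 7,806.
Shares after redistribution: Unit 5B 328.86 → $329; Unit 2C 1,946.73 → $1,947; Unit 2A 181.23 → $181; Unit G2 1,843.17 → $1,843.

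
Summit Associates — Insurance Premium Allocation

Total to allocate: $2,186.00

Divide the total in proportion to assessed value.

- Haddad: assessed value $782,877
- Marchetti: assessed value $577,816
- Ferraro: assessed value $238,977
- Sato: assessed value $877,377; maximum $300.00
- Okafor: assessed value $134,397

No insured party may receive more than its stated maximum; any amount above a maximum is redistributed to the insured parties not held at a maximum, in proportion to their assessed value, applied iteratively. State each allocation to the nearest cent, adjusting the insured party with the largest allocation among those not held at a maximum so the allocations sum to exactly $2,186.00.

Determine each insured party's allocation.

Haddad: $851.47; Marchetti: $628.44; Ferraro: $259.92; Sato: $300.00; Okafor: $146.17

Total assessed value = 2,611,444.
Pro-rata shares before constraints: Haddad 655.3344; Marchetti 483.6810; Ferraro 200.0440; Sato 734.4389; Okafor 112.5017.
Held at cap: Sato ($300.00); remaining pool $1,886.00 reallocated over remaining assessed value 1,734,067.
Remaining shares: Haddad 851.4700 → $851.47; Marchetti 628.4423 → $628.44; Ferraro 259.9153 → $259.92; Okafor 146.1724 → $146.17.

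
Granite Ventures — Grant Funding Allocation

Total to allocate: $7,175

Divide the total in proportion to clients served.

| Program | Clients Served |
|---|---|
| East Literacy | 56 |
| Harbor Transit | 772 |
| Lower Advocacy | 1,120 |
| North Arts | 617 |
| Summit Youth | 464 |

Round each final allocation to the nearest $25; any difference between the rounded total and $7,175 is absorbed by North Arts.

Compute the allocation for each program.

East Literacy: $125 | Harbor Transit: $1,825 | Lower Advocacy: $2,650 | North Arts: $1,475 | Summit Youth: $1,100

Sum of clients served: 3,029.
Raw shares: East Literacy 56/3,029 × $7,175 = 132.65; Harbor Transit 772/3,029 × $7,175 = 1,828.69; Lower Advocacy 1,120/3,029 × $7,175 = 2,653.02; North Arts 617/3,029 × $7,175 = 1,461.53; Summit Youth 464/3,029 × $7,175 = 1,099.11.
At nearest $25: East Literacy $125; Harbor Transit $1,825; Lower Advocacy $2,650; North Arts $1,450; Summit Youth $1,100. Sum = $7,150.
Difference $7,175 − $7,150 = +$25 applied to North Arts: North Arts becomes $1,475.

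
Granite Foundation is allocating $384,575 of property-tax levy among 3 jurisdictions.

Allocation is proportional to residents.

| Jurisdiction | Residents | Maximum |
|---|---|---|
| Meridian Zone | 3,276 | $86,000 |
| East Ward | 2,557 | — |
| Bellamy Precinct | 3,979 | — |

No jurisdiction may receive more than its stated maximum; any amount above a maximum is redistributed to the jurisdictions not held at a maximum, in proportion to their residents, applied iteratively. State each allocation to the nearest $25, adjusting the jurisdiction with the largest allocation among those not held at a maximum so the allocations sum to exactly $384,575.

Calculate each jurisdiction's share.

Combined residents = 9,812.
Proportional shares (ignoring caps): Meridian Zone 128,400.70; East Ward 100,219.96; Bellamy Precinct 155,954.33.
Cap binds for Meridian Zone ($86,000); residual $298,575 reallocated over remaining residents 6,536.
Redistributed shares: East Ward 116,807.88 → $116,800; Bellamy Precinct 181,767.12 → $181,775.

Meridian Zone: $86,000 | East Ward: $116,800 | Bellamy Precinct: $181,775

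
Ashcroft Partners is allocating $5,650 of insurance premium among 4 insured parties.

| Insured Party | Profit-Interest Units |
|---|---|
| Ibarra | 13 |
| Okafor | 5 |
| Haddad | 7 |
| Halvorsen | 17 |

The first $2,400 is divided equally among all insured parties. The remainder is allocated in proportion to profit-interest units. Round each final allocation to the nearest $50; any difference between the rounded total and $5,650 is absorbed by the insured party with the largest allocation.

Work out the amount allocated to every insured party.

First tranche $2,400 split equally: $600 each.
Remainder $3,250 by profit-interest units (total 42): Ibarra 1,005.95 → $1,000; Okafor 386.90 → $400; Haddad 541.67 → $550; Halvorsen 1,315.48 → $1,300.
Totals: Ibarra $600 + $1,000 = $1,600; Okafor $600 + $400 = $1,000; Haddad $600 + $550 = $1,150; Halvorsen $600 + $1,300 = $1,900.

Ibarra: $1,600 · Okafor: $1,000 · Haddad: $1,150 · Halvorsen: $1,900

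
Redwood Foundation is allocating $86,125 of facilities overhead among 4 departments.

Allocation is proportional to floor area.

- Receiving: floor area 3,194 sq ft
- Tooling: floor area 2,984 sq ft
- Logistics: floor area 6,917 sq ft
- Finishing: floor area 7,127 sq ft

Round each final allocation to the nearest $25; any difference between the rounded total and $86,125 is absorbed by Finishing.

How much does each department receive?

Combined floor area = 20,222.
Unrounded shares: Receiving 3,194/20,222 × $86,125 = 13,603.17; Tooling 2,984/20,222 × $86,125 = 12,708.78; Logistics 6,917/20,222 × $86,125 = 29,459.33; Finishing 7,127/20,222 × $86,125 = 30,353.72.
After rounding ($25): Receiving $13,600; Tooling $12,700; Logistics $29,450; Finishing $30,350. Sum = $86,100.
Difference $86,125 − $86,100 = +$25 applied to Finishing: Finishing becomes $30,375.

Receiving: $13,600 | Tooling: $12,700 | Logistics: $29,450 | Finishing: $30,375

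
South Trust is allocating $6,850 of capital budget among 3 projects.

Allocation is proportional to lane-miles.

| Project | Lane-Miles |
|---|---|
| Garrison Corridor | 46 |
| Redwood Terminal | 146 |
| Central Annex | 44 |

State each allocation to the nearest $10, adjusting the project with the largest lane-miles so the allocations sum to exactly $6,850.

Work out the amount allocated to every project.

Total lane-miles = 46 + 146 + 44 = 236.
Raw shares: Garrison Corridor 1,335.17; Redwood Terminal 4,237.71; Central Annex 1,277.12.
At nearest $10: Garrison Corridor $1,340; Redwood Terminal $4,240; Central Annex $1,280. Sum = $6,860.
Difference $6,850 − $6,860 = −$10 applied to largest lane-miles (Redwood Terminal): Redwood Terminal becomes $4,230.

Garrison Corridor: $1,340 | Redwood Terminal: $4,230 | Central Annex: $1,280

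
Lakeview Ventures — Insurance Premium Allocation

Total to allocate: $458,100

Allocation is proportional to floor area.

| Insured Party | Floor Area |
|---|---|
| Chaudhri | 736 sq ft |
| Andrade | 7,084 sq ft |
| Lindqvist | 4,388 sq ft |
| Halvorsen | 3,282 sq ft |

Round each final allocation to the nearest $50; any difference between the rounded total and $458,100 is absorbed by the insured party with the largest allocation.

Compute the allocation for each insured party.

Chaudhri: $21,750; Andrade: $209,550; Lindqvist: $129,750; Halvorsen: $97,050

Combined floor area = 15,490.
Unrounded shares: Chaudhri 736/15,490 × $458,100 = 21,766.40; Andrade 7,084/15,490 × $458,100 = 209,501.64; Lindqvist 4,388/15,490 × $458,100 = 129,770.36; Halvorsen 3,282/15,490 × $458,100 = 97,061.60.
At nearest $50: Chaudhri $21,750; Andrade $209,500; Lindqvist $129,750; Halvorsen $97,050. Sum = $458,050.
Difference $458,100 − $458,050 = +$50 applied to largest allocation (Andrade): Andrade becomes $209,550.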